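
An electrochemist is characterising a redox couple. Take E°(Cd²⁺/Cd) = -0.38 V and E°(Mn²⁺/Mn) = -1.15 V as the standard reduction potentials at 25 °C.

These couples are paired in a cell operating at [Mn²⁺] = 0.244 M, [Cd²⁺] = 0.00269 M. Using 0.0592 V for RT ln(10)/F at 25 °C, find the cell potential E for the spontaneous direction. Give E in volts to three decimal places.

Cd²⁺/Cd is the cathode (higher E°), Mn²⁺/Mn the anode: E°cell = -0.38 − (-1.15) = +0.77 V, n = 2.
Overall: Cd²⁺(aq) + Mn(s) → Cd(s) + Mn²⁺(aq)
Q = [Mn²⁺] / ([Cd²⁺]); log Q = 1.958.
E = E° − (0.0592/n) log Q = +0.77 − (0.0592/2)(1.958) = +0.712 V.

+0.712 V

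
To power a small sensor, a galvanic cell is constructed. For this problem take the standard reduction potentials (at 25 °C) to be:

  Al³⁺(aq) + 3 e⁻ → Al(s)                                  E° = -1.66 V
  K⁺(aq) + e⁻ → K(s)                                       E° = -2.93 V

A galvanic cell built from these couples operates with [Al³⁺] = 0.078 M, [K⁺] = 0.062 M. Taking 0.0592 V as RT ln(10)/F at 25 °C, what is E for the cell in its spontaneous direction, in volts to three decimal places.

+1.320 V

Al³⁺/Al is the cathode (higher E°), K⁺/K the anode: E°cell = -1.66 − (-2.93) = +1.27 V, n = 3.
Overall: Al³⁺(aq) + 3 K(s) → Al(s) + 3 K⁺(aq)
Q = [K⁺]^3 / ([Al³⁺]); log Q = -2.515.
E = E° − (0.0592/n) log Q = +1.27 − (0.0592/3)(-2.515) = +1.320 V.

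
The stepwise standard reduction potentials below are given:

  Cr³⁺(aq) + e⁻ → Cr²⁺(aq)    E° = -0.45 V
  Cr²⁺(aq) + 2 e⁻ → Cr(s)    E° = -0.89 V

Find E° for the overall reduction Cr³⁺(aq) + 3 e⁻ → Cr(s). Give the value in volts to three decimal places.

-0.743 V

Adding the free-energy changes (−nFE°) of the two steps gives −n₃FE°₃ = −n₁FE°₁ − n₂FE°₂.
E°₃ = (1×-0.45 + 2×-0.89) / 3 = (-2.230) / 3 = -0.743 V.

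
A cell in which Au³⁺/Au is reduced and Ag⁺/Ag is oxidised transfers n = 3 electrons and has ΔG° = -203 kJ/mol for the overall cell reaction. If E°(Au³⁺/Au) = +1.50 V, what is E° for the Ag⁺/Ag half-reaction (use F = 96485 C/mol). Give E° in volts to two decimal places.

+0.80 V

E°cell = −ΔG°/(nF) = −(-203×10³)/((3)(96485)) = +0.701 V.
Since Au³⁺/Au is the cathode and Ag⁺/Ag the anode, E°cell = E°(Au³⁺/Au) − E°(Ag⁺/Ag).
So E°(Ag⁺/Ag) = E°(Au³⁺/Au) − E°cell = (+1.50) − (+0.701) = +0.80 V.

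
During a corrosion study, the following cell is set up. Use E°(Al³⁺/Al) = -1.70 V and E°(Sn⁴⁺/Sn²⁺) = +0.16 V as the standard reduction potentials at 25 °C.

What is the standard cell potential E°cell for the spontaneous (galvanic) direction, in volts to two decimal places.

The Sn⁴⁺/Sn²⁺ couple has the higher reduction potential, so it is the cathode; Al³⁺/Al is oxidised at the anode.
E°cell = E°(cathode) − E°(anode) = (+0.16) − (-1.70) = +1.86 V.
Since E°cell > 0, the reaction is spontaneous under standard conditions.

+1.86 V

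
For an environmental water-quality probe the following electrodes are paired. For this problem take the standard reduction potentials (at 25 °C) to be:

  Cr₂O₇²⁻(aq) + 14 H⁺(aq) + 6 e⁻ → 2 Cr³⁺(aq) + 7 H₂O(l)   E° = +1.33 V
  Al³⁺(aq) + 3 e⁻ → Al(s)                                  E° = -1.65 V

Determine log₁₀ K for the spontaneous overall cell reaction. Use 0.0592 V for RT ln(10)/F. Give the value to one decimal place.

Cathode: Cr₂O₇²⁻/Cr³⁺; anode: Al³⁺/Al. E°cell = +2.98 V, n = 6.
log K = nE°cell / 0.0592 = (6)(+2.98) / 0.0592 = 302.0.

302.0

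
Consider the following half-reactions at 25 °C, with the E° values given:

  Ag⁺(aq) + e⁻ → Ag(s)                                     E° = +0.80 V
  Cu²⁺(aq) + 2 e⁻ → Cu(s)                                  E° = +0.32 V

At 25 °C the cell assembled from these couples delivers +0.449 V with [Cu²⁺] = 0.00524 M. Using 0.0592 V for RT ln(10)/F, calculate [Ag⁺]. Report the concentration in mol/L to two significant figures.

Ag⁺/Ag is the cathode, Cu²⁺/Cu the anode: E°cell = +0.48 V, n = 2.
Overall reaction: 2 Ag⁺(aq) + Cu(s) → 2 Ag(s) + Cu²⁺(aq); Q = [Cu²⁺]^1/[Ag⁺]^2.
From E = E° − (0.0592/n) log Q: log Q = (E° − E)·n/0.0592 = (+0.48 − (+0.449))·2/0.0592 = 1.0473.
So 2·log[Ag⁺] = 1·log(0.00524) − log Q = -2.2807 − (1.0473) = -3.3280; log[Ag⁺] = -3.3280 / 2 = -1.6640; [Ag⁺] = 10^(-1.6640) ≈ 0.022 M.

0.022 M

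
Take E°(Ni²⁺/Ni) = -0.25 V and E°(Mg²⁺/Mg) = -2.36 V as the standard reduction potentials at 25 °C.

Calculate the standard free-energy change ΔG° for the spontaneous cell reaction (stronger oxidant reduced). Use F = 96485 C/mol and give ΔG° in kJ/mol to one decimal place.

Ni²⁺/Ni (E° = -0.25 V) is the cathode; Mg²⁺/Mg (E° = -2.36 V) is the anode, so E°cell = +2.11 V.
Balancing electrons gives n = 2 (lcm of 2 and 2).
ΔG° = −nFE° = −(2)(96485)(+2.11) = -407,167 J = -407.2 kJ/mol.

-407.2 kJ/mol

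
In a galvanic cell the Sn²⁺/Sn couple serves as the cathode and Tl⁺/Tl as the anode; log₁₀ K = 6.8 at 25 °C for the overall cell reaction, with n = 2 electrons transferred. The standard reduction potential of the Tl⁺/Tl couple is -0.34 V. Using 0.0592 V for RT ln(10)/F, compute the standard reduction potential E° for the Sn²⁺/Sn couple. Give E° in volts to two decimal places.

-0.14 V

E°cell = (0.0592/n)·log K = (0.0592/2)(6.8) = +0.201 V.
Since Sn²⁺/Sn is the cathode and Tl⁺/Tl the anode, E°cell = E°(Sn²⁺/Sn) − E°(Tl⁺/Tl).
So E°(Sn²⁺/Sn) = E°cell + E°(Tl⁺/Tl) = +0.201 + (-0.34) = -0.14 V.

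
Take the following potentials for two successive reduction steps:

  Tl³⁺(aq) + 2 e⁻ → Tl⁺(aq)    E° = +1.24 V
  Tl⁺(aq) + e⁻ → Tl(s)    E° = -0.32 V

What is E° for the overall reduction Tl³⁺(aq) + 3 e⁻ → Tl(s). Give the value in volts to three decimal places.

+0.720 V

Adding the free-energy changes (−nFE°) of the two steps gives −n₃FE°₃ = −n₁FE°₁ − n₂FE°₂.
E°₃ = (2×+1.24 + 1×-0.32) / 3 = (+2.160) / 3 = +0.720 V.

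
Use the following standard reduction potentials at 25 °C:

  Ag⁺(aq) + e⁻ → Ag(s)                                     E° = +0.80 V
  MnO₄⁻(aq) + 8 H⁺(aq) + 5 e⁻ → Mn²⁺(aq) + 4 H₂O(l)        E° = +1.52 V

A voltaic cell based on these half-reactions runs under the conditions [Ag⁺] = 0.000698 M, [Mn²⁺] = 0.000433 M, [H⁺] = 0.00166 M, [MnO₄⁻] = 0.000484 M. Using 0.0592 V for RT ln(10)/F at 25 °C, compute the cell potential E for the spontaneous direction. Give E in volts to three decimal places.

+0.644 V

MnO₄⁻/Mn²⁺ is the cathode (higher E°), Ag⁺/Ag the anode: E°cell = +1.52 − (+0.80) = +0.72 V, n = 5.
Overall: MnO₄⁻(aq) + 8 H⁺(aq) + 5 Ag(s) → Mn²⁺(aq) + 4 H₂O(l) + 5 Ag⁺(aq)
Q = [Mn²⁺]·[Ag⁺]^5 / ([MnO₄⁻]·[H⁺]^8); log Q = 6.410.
E = E° − (0.0592/n) log Q = +0.72 − (0.0592/5)(6.410) = +0.644 V.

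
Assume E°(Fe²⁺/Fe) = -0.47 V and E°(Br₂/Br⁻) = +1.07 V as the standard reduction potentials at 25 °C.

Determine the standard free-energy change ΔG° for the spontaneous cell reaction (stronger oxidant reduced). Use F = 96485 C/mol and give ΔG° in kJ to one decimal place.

Br₂/Br⁻ (E° = +1.07 V) is the cathode; Fe²⁺/Fe (E° = -0.47 V) is the anode, so E°cell = +1.54 V.
Balancing electrons gives n = 2 (lcm of 2 and 2).
ΔG° = −nFE° = −(2)(96485)(+1.54) = -297,174 J = -297.2 kJ.

-297.2 kJ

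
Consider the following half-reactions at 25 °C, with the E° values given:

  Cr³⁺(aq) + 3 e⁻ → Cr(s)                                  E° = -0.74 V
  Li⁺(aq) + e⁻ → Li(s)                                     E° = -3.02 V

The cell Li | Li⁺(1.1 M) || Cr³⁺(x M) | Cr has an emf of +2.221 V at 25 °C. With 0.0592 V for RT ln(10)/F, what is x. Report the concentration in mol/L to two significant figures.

Cr³⁺/Cr is the cathode, Li⁺/Li the anode: E°cell = +2.28 V, n = 3.
Overall reaction: Cr³⁺(aq) + 3 Li(s) → Cr(s) + 3 Li⁺(aq); Q = [Li⁺]^3/[Cr³⁺]^1.
From E = E° − (0.0592/n) log Q: log Q = (E° − E)·n/0.0592 = (+2.28 − (+2.221))·3/0.0592 = 2.9899.
So 1·log[Cr³⁺] = 3·log(1.1) − log Q = 0.1242 − (2.9899) = -2.8657; [Cr³⁺] = 10^(-2.8657) ≈ 0.0014 M.

0.0014 M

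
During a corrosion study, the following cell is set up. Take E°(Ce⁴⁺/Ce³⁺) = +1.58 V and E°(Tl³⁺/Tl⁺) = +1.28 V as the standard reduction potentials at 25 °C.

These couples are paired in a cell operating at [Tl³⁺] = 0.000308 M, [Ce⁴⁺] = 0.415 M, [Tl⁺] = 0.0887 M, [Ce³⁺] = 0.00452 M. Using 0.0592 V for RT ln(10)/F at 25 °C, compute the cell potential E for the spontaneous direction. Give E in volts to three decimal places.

+0.489 V

Ce⁴⁺/Ce³⁺ is the cathode (higher E°), Tl³⁺/Tl⁺ the anode: E°cell = +1.58 − (+1.28) = +0.30 V, n = 2.
Overall: 2 Ce⁴⁺(aq) + Tl⁺(aq) → 2 Ce³⁺(aq) + Tl³⁺(aq)
Q = [Ce³⁺]^2·[Tl³⁺] / ([Ce⁴⁺]^2·[Tl⁺]); log Q = -6.385.
E = E° − (0.0592/n) log Q = +0.30 − (0.0592/2)(-6.385) = +0.489 V.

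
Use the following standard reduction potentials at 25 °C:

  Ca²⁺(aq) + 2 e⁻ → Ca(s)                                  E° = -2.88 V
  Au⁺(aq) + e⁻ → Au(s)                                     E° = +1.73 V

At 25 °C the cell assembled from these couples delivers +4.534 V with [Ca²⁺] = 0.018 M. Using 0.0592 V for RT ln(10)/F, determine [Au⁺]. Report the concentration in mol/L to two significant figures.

Au⁺/Au is the cathode, Ca²⁺/Ca the anode: E°cell = +4.61 V, n = 2.
Overall reaction: 2 Au⁺(aq) + Ca(s) → 2 Au(s) + Ca²⁺(aq); Q = [Ca²⁺]^1/[Au⁺]^2.
From E = E° − (0.0592/n) log Q: log Q = (E° − E)·n/0.0592 = (+4.61 − (+4.534))·2/0.0592 = 2.5676.
So 2·log[Au⁺] = 1·log(0.018) − log Q = -1.7447 − (2.5676) = -4.3123; log[Au⁺] = -4.3123 / 2 = -2.1561; [Au⁺] = 10^(-2.1561) ≈ 0.0070 M.

0.0070 M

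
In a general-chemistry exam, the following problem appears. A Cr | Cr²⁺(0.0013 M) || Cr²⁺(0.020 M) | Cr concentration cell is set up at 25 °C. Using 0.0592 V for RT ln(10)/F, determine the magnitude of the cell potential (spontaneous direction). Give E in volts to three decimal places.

For a concentration cell E°cell = 0. The 0.020 M side is the cathode (reduction is favoured where [Cr²⁺] is higher).
With n = 2, E = −(0.0592/2) log([Cr²⁺]ₐₙ/[Cr²⁺]꜀ₐₜ) = −(0.0592/2) log(0.0013/0.02) = −(0.0592/2)(-1.187) = +0.035 V.

+0.035 V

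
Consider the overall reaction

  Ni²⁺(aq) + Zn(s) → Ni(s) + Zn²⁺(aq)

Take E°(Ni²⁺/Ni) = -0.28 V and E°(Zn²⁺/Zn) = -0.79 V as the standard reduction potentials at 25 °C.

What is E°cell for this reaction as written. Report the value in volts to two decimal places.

The Ni²⁺/Ni couple has the higher reduction potential, so it is the cathode; Zn²⁺/Zn is oxidised at the anode.
E°cell = E°(cathode) − E°(anode) = (-0.28) − (-0.79) = +0.51 V.

+0.51 V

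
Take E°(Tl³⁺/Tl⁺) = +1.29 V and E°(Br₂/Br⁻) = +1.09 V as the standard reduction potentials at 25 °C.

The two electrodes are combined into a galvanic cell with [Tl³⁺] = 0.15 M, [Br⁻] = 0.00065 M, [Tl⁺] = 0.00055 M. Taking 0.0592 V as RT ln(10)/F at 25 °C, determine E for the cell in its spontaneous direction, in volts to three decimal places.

Tl³⁺/Tl⁺ is the cathode (higher E°), Br₂/Br⁻ the anode: E°cell = +1.29 − (+1.09) = +0.20 V, n = 2.
Overall: Tl³⁺(aq) + 2 Br⁻(aq) → Tl⁺(aq) + Br₂(l)
Q = [Tl⁺] / ([Tl³⁺]·[Br⁻]^2); log Q = 3.938.
E = E° − (0.0592/n) log Q = +0.20 − (0.0592/2)(3.938) = +0.083 V.

+0.083 V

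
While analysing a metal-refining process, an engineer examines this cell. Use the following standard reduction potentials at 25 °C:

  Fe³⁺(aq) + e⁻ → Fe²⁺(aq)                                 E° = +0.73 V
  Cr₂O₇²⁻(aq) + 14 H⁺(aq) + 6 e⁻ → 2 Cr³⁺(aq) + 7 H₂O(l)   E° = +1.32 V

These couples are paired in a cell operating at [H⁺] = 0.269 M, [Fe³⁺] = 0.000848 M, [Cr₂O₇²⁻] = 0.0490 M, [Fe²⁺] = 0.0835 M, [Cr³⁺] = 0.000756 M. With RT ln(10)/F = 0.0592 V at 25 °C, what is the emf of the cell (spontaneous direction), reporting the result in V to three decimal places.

+0.678 V

Cr₂O₇²⁻/Cr³⁺ is the cathode (higher E°), Fe³⁺/Fe²⁺ the anode: E°cell = +1.32 − (+0.73) = +0.59 V, n = 6.
Overall: Cr₂O₇²⁻(aq) + 14 H⁺(aq) + 6 Fe²⁺(aq) → 2 Cr³⁺(aq) + 7 H₂O(l) + 6 Fe³⁺(aq)
Q = [Cr³⁺]^2·[Fe³⁺]^6 / ([Cr₂O₇²⁻]·[H⁺]^14·[Fe²⁺]^6); log Q = -8.909.
E = E° − (0.0592/n) log Q = +0.59 − (0.0592/6)(-8.909) = +0.678 V.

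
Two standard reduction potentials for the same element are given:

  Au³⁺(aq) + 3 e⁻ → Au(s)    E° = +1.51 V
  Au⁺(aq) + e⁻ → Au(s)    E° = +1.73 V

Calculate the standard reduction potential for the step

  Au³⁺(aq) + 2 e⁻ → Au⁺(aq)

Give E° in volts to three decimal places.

+1.400 V

Sequential free energies add, so n₃E°₃ = n₁E°₁ + n₂E°₂.
With n₃ = 3, and the known step contributing 1×(+1.73) V, the unknown satisfies 2·E° = 3×(+1.51) − 1×(+1.73) = +2.800.
E° = +2.800 / 2 = +1.400 V.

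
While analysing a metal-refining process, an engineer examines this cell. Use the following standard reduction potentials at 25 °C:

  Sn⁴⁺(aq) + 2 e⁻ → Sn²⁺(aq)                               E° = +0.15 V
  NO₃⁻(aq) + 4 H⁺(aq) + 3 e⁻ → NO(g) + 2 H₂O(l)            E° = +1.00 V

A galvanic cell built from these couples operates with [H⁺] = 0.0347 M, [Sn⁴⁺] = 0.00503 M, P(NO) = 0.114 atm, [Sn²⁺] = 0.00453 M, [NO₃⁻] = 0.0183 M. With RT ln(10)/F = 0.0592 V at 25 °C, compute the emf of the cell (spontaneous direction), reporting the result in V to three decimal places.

+0.718 V

NO₃⁻/NO is the cathode (higher E°), Sn⁴⁺/Sn²⁺ the anode: E°cell = +1.00 − (+0.15) = +0.85 V, n = 6.
Overall: 2 NO₃⁻(aq) + 8 H⁺(aq) + 3 Sn²⁺(aq) → 2 NO(g) + 4 H₂O(l) + 3 Sn⁴⁺(aq)
Q = P(NO)^2·[Sn⁴⁺]^3 / ([NO₃⁻]^2·[H⁺]^8·[Sn²⁺]^3); log Q = 13.403.
E = E° − (0.0592/n) log Q = +0.85 − (0.0592/6)(13.403) = +0.718 V.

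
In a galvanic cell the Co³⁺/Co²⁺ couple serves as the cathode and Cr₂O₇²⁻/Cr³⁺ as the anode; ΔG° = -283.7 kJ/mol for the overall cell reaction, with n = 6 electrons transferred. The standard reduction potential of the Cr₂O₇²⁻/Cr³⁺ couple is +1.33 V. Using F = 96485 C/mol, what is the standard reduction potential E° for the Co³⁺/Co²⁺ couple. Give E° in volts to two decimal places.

E°cell = −ΔG°/(nF) = −(-283.7×10³)/((6)(96485)) = +0.490 V.
Since Co³⁺/Co²⁺ is the cathode and Cr₂O₇²⁻/Cr³⁺ the anode, E°cell = E°(Co³⁺/Co²⁺) − E°(Cr₂O₇²⁻/Cr³⁺).
So E°(Co³⁺/Co²⁺) = E°cell + E°(Cr₂O₇²⁻/Cr³⁺) = +0.490 + (+1.33) = +1.82 V.

+1.82 V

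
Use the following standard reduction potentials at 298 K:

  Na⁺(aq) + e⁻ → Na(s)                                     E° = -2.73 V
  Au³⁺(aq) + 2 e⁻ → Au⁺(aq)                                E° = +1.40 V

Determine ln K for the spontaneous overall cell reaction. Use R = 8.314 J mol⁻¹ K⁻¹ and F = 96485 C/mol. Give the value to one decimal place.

Cathode: Au³⁺/Au⁺; anode: Na⁺/Na. E°cell = (+1.40) − (-2.73) = +4.13 V, with n = 2.
ΔG° = −nFE° = −RT ln K, so ln K = nFE°/(RT) = (2)(96485)(+4.13) / ((8.314)(298)) = 321.672.

321.7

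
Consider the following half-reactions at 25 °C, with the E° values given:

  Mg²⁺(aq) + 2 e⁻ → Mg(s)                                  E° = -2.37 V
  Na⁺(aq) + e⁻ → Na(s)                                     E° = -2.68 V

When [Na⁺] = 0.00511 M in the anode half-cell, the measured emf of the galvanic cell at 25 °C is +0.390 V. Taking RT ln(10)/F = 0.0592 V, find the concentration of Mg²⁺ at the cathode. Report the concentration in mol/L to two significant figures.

Mg²⁺/Mg is the cathode, Na⁺/Na the anode: E°cell = +0.31 V, n = 2.
Overall reaction: Mg²⁺(aq) + 2 Na(s) → Mg(s) + 2 Na⁺(aq); Q = [Na⁺]^2/[Mg²⁺]^1.
From E = E° − (0.0592/n) log Q: log Q = (E° − E)·n/0.0592 = (+0.31 − (+0.390))·2/0.0592 = -2.7027.
So 1·log[Mg²⁺] = 2·log(0.00511) − log Q = -4.5832 − (-2.7027) = -1.8805; [Mg²⁺] = 10^(-1.8805) ≈ 0.013 M.

0.013 M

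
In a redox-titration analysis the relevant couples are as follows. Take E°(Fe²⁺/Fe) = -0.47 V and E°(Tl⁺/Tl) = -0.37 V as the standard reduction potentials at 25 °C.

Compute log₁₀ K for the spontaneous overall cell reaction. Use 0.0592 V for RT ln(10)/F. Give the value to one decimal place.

3.4

Cathode: Tl⁺/Tl; anode: Fe²⁺/Fe. E°cell = +0.10 V, n = 2.
log K = nE°cell / 0.0592 = (2)(+0.10) / 0.0592 = 3.4.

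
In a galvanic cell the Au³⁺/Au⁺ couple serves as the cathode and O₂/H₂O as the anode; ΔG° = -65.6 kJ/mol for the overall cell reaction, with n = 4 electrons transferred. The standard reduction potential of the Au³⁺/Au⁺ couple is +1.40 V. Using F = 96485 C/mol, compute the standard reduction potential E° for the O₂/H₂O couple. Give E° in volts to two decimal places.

+1.23 V

E°cell = −ΔG°/(nF) = −(-65.6×10³)/((4)(96485)) = +0.170 V.
Since Au³⁺/Au⁺ is the cathode and O₂/H₂O the anode, E°cell = E°(Au³⁺/Au⁺) − E°(O₂/H₂O).
So E°(O₂/H₂O) = E°(Au³⁺/Au⁺) − E°cell = (+1.40) − (+0.170) = +1.23 V.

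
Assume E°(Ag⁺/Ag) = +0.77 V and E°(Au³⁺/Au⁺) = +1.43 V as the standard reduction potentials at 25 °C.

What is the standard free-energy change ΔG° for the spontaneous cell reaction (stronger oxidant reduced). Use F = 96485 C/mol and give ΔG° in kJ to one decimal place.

Au³⁺/Au⁺ (E° = +1.43 V) is the cathode; Ag⁺/Ag (E° = +0.77 V) is the anode, so E°cell = +0.66 V.
Balancing electrons gives n = 2 (lcm of 2 and 1).
ΔG° = −nFE° = −(2)(96485)(+0.66) = -127,360 J = -127.4 kJ.

-127.4 kJ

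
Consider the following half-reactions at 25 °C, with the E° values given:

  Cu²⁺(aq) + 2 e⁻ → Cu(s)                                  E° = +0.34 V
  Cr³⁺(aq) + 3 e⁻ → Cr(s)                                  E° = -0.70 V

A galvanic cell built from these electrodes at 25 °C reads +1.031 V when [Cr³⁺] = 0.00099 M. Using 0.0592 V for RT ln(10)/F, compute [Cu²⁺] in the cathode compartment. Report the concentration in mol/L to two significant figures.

Cu²⁺/Cu is the cathode, Cr³⁺/Cr the anode: E°cell = +1.04 V, n = 6.
Overall reaction: 3 Cu²⁺(aq) + 2 Cr(s) → 3 Cu(s) + 2 Cr³⁺(aq); Q = [Cr³⁺]^2/[Cu²⁺]^3.
From E = E° − (0.0592/n) log Q: log Q = (E° − E)·n/0.0592 = (+1.04 − (+1.031))·6/0.0592 = 0.9122.
So 3·log[Cu²⁺] = 2·log(0.00099) − log Q = -6.0087 − (0.9122) = -6.9209; log[Cu²⁺] = -6.9209 / 3 = -2.3070; [Cu²⁺] = 10^(-2.3070) ≈ 0.0049 M.

0.0049 M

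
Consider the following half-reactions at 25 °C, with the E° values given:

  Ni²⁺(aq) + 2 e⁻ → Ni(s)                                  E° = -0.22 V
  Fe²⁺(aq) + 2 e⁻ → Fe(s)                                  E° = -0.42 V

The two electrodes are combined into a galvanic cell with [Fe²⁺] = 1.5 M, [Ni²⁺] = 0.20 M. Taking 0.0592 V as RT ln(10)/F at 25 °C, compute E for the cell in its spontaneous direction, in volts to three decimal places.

Ni²⁺/Ni is the cathode (higher E°), Fe²⁺/Fe the anode: E°cell = -0.22 − (-0.42) = +0.20 V, n = 2.
Overall: Ni²⁺(aq) + Fe(s) → Ni(s) + Fe²⁺(aq)
Q = [Fe²⁺] / ([Ni²⁺]); log Q = 0.875.
E = E° − (0.0592/n) log Q = +0.20 − (0.0592/2)(0.875) = +0.174 V.

+0.174 V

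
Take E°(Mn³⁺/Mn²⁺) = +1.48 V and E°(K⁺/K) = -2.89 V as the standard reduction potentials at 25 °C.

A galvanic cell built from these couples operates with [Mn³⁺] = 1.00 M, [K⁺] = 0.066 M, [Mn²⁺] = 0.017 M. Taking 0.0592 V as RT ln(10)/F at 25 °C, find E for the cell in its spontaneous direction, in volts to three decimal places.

+4.545 V

Mn³⁺/Mn²⁺ is the cathode (higher E°), K⁺/K the anode: E°cell = +1.48 − (-2.89) = +4.37 V, n = 1.
Overall: Mn³⁺(aq) + K(s) → Mn²⁺(aq) + K⁺(aq)
Q = [Mn²⁺]·[K⁺] / ([Mn³⁺]); log Q = -2.950.
E = E° − (0.0592/n) log Q = +4.37 − (0.0592/1)(-2.950) = +4.545 V.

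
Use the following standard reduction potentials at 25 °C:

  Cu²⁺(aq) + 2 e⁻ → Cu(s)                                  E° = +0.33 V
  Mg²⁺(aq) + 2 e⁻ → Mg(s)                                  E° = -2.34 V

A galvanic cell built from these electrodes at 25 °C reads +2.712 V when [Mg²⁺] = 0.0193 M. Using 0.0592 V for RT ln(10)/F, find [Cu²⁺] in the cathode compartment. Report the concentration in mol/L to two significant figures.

Cu²⁺/Cu is the cathode, Mg²⁺/Mg the anode: E°cell = +2.67 V, n = 2.
Overall reaction: Cu²⁺(aq) + Mg(s) → Cu(s) + Mg²⁺(aq); Q = [Mg²⁺]^1/[Cu²⁺]^1.
From E = E° − (0.0592/n) log Q: log Q = (E° − E)·n/0.0592 = (+2.67 − (+2.712))·2/0.0592 = -1.4189.
So 1·log[Cu²⁺] = 1·log(0.0193) − log Q = -1.7144 − (-1.4189) = -0.2955; [Cu²⁺] = 10^(-0.2955) ≈ 0.51 M.

0.51 M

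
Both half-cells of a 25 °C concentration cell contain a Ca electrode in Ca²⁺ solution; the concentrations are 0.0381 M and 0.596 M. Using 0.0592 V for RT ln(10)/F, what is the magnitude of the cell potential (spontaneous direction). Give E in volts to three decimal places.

+0.035 V

For a concentration cell E°cell = 0. The 0.596 M side is the cathode (reduction is favoured where [Ca²⁺] is higher).
With n = 2, E = −(0.0592/2) log([Ca²⁺]ₐₙ/[Ca²⁺]꜀ₐₜ) = −(0.0592/2) log(0.0381/0.596) = −(0.0592/2)(-1.194) = +0.035 V.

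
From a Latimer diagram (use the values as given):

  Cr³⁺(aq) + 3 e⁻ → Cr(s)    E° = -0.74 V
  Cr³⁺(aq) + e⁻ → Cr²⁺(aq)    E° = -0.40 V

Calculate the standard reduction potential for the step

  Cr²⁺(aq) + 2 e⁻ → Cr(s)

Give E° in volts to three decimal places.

Sequential free energies add, so n₃E°₃ = n₁E°₁ + n₂E°₂.
With n₃ = 3, and the known step contributing 1×(-0.40) V, the unknown satisfies 2·E° = 3×(-0.74) − 1×(-0.40) = -1.820.
E° = -1.820 / 2 = -0.910 V.

-0.910 V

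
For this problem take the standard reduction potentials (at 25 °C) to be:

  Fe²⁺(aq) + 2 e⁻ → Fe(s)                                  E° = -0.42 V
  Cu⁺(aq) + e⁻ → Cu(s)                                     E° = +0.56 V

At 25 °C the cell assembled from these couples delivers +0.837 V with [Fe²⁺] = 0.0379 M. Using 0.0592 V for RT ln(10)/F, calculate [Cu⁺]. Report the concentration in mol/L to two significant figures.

Cu⁺/Cu is the cathode, Fe²⁺/Fe the anode: E°cell = +0.98 V, n = 2.
Overall reaction: 2 Cu⁺(aq) + Fe(s) → 2 Cu(s) + Fe²⁺(aq); Q = [Fe²⁺]^1/[Cu⁺]^2.
From E = E° − (0.0592/n) log Q: log Q = (E° − E)·n/0.0592 = (+0.98 − (+0.837))·2/0.0592 = 4.8311.
So 2·log[Cu⁺] = 1·log(0.0379) − log Q = -1.4214 − (4.8311) = -6.2525; log[Cu⁺] = -6.2525 / 2 = -3.1263; [Cu⁺] = 10^(-3.1263) ≈ 0.00075 M.

0.00075 M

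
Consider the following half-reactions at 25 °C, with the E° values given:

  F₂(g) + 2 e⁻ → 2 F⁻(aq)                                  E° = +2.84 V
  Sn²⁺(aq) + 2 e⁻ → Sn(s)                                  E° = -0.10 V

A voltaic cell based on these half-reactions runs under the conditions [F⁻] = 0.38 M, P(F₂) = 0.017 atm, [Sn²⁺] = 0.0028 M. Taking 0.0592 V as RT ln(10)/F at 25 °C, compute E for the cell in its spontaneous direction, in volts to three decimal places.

F₂/F⁻ is the cathode (higher E°), Sn²⁺/Sn the anode: E°cell = +2.84 − (-0.10) = +2.94 V, n = 2.
Overall: F₂(g) + Sn(s) → 2 F⁻(aq) + Sn²⁺(aq)
Q = [F⁻]^2·[Sn²⁺] / (P(F₂)); log Q = -1.624.
E = E° − (0.0592/n) log Q = +2.94 − (0.0592/2)(-1.624) = +2.988 V.

+2.988 V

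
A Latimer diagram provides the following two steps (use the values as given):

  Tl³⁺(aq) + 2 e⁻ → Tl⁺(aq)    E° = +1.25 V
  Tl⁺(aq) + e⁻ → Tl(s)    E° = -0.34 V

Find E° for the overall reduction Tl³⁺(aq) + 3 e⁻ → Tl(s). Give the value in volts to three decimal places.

+0.720 V

Adding the free-energy changes (−nFE°) of the two steps gives −n₃FE°₃ = −n₁FE°₁ − n₂FE°₂.
E°₃ = (2×+1.25 + 1×-0.34) / 3 = (+2.160) / 3 = +0.720 V.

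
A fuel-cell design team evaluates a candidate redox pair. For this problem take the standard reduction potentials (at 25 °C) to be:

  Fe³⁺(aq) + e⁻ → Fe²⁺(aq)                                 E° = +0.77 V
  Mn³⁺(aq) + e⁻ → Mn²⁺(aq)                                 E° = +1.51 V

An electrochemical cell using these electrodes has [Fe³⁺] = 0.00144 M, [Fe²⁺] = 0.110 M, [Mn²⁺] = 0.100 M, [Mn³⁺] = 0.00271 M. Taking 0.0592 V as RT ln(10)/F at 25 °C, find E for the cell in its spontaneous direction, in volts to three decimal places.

+0.759 V

Mn³⁺/Mn²⁺ is the cathode (higher E°), Fe³⁺/Fe²⁺ the anode: E°cell = +1.51 − (+0.77) = +0.74 V, n = 1.
Overall: Mn³⁺(aq) + Fe²⁺(aq) → Mn²⁺(aq) + Fe³⁺(aq)
Q = [Mn²⁺]·[Fe³⁺] / ([Mn³⁺]·[Fe²⁺]); log Q = -0.316.
E = E° − (0.0592/n) log Q = +0.74 − (0.0592/1)(-0.316) = +0.759 V.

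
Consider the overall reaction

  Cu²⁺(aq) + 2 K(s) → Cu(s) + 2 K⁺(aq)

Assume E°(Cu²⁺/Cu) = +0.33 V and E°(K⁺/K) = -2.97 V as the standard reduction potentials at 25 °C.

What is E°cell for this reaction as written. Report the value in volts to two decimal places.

The Cu²⁺/Cu couple has the higher reduction potential, so it is the cathode; K⁺/K is oxidised at the anode.
E°cell = E°(cathode) − E°(anode) = (+0.33) − (-2.97) = +3.30 V.
Since E°cell > 0, the reaction is spontaneous under standard conditions.

+3.30 V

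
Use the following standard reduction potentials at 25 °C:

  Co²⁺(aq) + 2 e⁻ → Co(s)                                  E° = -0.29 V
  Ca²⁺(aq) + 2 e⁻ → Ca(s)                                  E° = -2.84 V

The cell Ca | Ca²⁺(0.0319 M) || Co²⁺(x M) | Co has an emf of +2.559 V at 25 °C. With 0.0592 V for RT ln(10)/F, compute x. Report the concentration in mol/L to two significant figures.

Co²⁺/Co is the cathode, Ca²⁺/Ca the anode: E°cell = +2.55 V, n = 2.
Overall reaction: Co²⁺(aq) + Ca(s) → Co(s) + Ca²⁺(aq); Q = [Ca²⁺]^1/[Co²⁺]^1.
From E = E° − (0.0592/n) log Q: log Q = (E° − E)·n/0.0592 = (+2.55 − (+2.559))·2/0.0592 = -0.3041.
So 1·log[Co²⁺] = 1·log(0.0319) − log Q = -1.4962 − (-0.3041) = -1.1921; [Co²⁺] = 10^(-1.1921) ≈ 0.064 M.

0.064 M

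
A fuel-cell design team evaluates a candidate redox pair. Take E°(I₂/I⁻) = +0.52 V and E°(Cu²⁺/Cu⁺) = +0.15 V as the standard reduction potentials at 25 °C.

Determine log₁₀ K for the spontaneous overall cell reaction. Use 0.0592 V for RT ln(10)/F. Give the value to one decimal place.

12.5

Cathode: I₂/I⁻; anode: Cu²⁺/Cu⁺. E°cell = +0.37 V, n = 2.
log K = nE°cell / 0.0592 = (2)(+0.37) / 0.0592 = 12.5.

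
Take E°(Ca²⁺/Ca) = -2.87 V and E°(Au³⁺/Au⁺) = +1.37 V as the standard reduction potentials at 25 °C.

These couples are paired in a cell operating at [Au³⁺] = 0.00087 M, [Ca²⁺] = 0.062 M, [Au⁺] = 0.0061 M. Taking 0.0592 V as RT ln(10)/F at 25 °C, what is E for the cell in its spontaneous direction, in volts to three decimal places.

+4.251 V

Au³⁺/Au⁺ is the cathode (higher E°), Ca²⁺/Ca the anode: E°cell = +1.37 − (-2.87) = +4.24 V, n = 2.
Overall: Au³⁺(aq) + Ca(s) → Au⁺(aq) + Ca²⁺(aq)
Q = [Au⁺]·[Ca²⁺] / ([Au³⁺]); log Q = -0.362.
E = E° − (0.0592/n) log Q = +4.24 − (0.0592/2)(-0.362) = +4.251 V.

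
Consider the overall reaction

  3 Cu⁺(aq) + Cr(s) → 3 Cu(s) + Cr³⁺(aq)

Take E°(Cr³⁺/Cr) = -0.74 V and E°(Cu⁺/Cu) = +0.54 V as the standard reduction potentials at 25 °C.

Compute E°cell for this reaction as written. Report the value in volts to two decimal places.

+1.28 V

The Cu⁺/Cu couple has the higher reduction potential, so it is the cathode; Cr³⁺/Cr is oxidised at the anode.
E°cell = E°(cathode) − E°(anode) = (+0.54) − (-0.74) = +1.28 V.
Since E°cell > 0, the reaction is spontaneous under standard conditions.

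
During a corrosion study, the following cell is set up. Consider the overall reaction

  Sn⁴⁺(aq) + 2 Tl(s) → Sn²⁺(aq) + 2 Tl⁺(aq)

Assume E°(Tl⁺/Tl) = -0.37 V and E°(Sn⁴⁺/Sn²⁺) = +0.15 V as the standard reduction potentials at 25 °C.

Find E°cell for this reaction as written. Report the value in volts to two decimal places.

The Sn⁴⁺/Sn²⁺ couple has the higher reduction potential, so it is the cathode; Tl⁺/Tl is oxidised at the anode.
E°cell = E°(cathode) − E°(anode) = (+0.15) − (-0.37) = +0.52 V.
Since E°cell > 0, the reaction is spontaneous under standard conditions.

+0.52 V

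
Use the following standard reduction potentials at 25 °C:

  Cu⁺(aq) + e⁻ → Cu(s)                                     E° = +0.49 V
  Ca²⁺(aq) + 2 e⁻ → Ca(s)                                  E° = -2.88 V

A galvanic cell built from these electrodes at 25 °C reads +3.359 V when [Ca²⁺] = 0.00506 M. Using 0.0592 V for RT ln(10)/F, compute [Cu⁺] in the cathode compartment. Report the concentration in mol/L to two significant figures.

Cu⁺/Cu is the cathode, Ca²⁺/Ca the anode: E°cell = +3.37 V, n = 2.
Overall reaction: 2 Cu⁺(aq) + Ca(s) → 2 Cu(s) + Ca²⁺(aq); Q = [Ca²⁺]^1/[Cu⁺]^2.
From E = E° − (0.0592/n) log Q: log Q = (E° − E)·n/0.0592 = (+3.37 − (+3.359))·2/0.0592 = 0.3716.
So 2·log[Cu⁺] = 1·log(0.00506) − log Q = -2.2958 − (0.3716) = -2.6674; log[Cu⁺] = -2.6674 / 2 = -1.3337; [Cu⁺] = 10^(-1.3337) ≈ 0.046 M.

0.046 M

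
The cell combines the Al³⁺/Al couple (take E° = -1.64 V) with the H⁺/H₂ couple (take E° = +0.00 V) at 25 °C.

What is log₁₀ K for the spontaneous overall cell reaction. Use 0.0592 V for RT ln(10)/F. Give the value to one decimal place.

166.2

Cathode: H⁺/H₂; anode: Al³⁺/Al. E°cell = +1.64 V, n = 6.
log K = nE°cell / 0.0592 = (6)(+1.64) / 0.0592 = 166.2.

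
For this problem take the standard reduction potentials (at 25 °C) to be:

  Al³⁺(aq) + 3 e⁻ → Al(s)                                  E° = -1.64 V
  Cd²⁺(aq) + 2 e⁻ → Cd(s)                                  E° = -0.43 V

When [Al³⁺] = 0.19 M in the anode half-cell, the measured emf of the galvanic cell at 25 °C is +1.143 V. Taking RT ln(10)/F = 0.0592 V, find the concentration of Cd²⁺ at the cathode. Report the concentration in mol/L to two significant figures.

Cd²⁺/Cd is the cathode, Al³⁺/Al the anode: E°cell = +1.21 V, n = 6.
Overall reaction: 3 Cd²⁺(aq) + 2 Al(s) → 3 Cd(s) + 2 Al³⁺(aq); Q = [Al³⁺]^2/[Cd²⁺]^3.
From E = E° − (0.0592/n) log Q: log Q = (E° − E)·n/0.0592 = (+1.21 − (+1.143))·6/0.0592 = 6.7905.
So 3·log[Cd²⁺] = 2·log(0.19) − log Q = -1.4425 − (6.7905) = -8.2330; log[Cd²⁺] = -8.2330 / 3 = -2.7443; [Cd²⁺] = 10^(-2.7443) ≈ 0.0018 M.

0.0018 M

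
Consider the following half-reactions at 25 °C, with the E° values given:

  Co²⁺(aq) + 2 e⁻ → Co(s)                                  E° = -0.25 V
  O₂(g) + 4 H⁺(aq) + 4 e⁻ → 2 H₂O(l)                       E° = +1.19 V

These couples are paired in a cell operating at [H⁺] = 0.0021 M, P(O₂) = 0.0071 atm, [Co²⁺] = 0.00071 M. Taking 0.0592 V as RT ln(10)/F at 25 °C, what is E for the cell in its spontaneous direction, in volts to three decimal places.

+1.343 V

O₂/H₂O is the cathode (higher E°), Co²⁺/Co the anode: E°cell = +1.19 − (-0.25) = +1.44 V, n = 4.
Overall: O₂(g) + 4 H⁺(aq) + 2 Co(s) → 2 H₂O(l) + 2 Co²⁺(aq)
Q = [Co²⁺]^2 / (P(O₂)·[H⁺]^4); log Q = 6.562.
E = E° − (0.0592/n) log Q = +1.44 − (0.0592/4)(6.562) = +1.343 V.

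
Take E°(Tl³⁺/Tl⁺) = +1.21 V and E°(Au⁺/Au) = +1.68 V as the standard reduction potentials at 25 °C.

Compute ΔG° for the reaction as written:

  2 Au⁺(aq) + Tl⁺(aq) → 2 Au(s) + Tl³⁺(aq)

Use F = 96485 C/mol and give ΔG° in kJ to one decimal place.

As written, Au⁺/Au is reduced (cathode) and Tl³⁺/Tl⁺ is oxidised (anode), so E°cell = (+1.68) − (+1.21) = +0.47 V.
Balancing electrons gives n = 2.
ΔG° = −nFE° = −(2)(96485)(+0.47) = -90,696 J = -90.7 kJ.

-90.7 kJ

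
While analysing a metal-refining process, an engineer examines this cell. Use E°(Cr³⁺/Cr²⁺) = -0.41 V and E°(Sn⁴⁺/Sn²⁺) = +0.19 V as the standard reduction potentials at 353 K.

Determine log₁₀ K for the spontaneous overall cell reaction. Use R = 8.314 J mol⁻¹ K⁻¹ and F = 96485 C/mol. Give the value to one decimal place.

17.1

Cathode: Sn⁴⁺/Sn²⁺; anode: Cr³⁺/Cr²⁺. E°cell = (+0.19) − (-0.41) = +0.60 V, with n = 2.
ΔG° = −nFE° = −RT ln K, so ln K = nFE°/(RT) = (2)(96485)(+0.60) / ((8.314)(353)) = 39.451.
log₁₀ K = 39.451 / ln 10 = 17.1.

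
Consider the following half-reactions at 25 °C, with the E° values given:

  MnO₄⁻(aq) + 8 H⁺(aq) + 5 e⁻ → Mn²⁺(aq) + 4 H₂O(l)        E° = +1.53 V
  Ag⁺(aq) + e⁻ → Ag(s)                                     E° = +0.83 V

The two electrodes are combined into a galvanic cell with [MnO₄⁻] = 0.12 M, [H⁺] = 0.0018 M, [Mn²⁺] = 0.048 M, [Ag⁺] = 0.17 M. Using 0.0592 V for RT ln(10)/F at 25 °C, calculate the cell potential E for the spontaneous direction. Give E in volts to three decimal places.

MnO₄⁻/Mn²⁺ is the cathode (higher E°), Ag⁺/Ag the anode: E°cell = +1.53 − (+0.83) = +0.70 V, n = 5.
Overall: MnO₄⁻(aq) + 8 H⁺(aq) + 5 Ag(s) → Mn²⁺(aq) + 4 H₂O(l) + 5 Ag⁺(aq)
Q = [Mn²⁺]·[Ag⁺]^5 / ([MnO₄⁻]·[H⁺]^8); log Q = 17.712.
E = E° − (0.0592/n) log Q = +0.70 − (0.0592/5)(17.712) = +0.490 V.

+0.490 V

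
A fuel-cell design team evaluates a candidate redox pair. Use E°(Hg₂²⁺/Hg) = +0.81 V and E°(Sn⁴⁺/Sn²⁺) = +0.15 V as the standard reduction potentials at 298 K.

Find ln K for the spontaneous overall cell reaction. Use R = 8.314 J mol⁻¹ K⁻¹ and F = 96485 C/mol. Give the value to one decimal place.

Cathode: Hg₂²⁺/Hg; anode: Sn⁴⁺/Sn²⁺. E°cell = (+0.81) − (+0.15) = +0.66 V, with n = 2.
ΔG° = −nFE° = −RT ln K, so ln K = nFE°/(RT) = (2)(96485)(+0.66) / ((8.314)(298)) = 51.405.

51.4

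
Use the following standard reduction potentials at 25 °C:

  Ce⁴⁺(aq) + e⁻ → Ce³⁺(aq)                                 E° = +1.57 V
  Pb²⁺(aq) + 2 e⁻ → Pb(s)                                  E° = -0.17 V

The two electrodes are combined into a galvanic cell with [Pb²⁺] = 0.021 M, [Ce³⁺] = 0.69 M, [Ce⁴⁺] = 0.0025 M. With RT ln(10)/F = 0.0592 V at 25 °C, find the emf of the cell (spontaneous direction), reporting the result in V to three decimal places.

+1.645 V

Ce⁴⁺/Ce³⁺ is the cathode (higher E°), Pb²⁺/Pb the anode: E°cell = +1.57 − (-0.17) = +1.74 V, n = 2.
Overall: 2 Ce⁴⁺(aq) + Pb(s) → 2 Ce³⁺(aq) + Pb²⁺(aq)
Q = [Ce³⁺]^2·[Pb²⁺] / ([Ce⁴⁺]^2); log Q = 3.204.
E = E° − (0.0592/n) log Q = +1.74 − (0.0592/2)(3.204) = +1.645 V.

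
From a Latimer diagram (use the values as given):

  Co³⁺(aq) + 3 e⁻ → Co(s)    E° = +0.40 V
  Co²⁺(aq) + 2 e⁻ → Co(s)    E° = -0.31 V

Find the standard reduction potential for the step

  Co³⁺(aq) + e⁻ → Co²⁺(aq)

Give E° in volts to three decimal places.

Sequential free energies add, so n₃E°₃ = n₁E°₁ + n₂E°₂.
With n₃ = 3, and the known step contributing 2×(-0.31) V, the unknown satisfies 1·E° = 3×(+0.40) − 2×(-0.31) = +1.820.
E° = +1.820 / 1 = +1.820 V.

+1.820 V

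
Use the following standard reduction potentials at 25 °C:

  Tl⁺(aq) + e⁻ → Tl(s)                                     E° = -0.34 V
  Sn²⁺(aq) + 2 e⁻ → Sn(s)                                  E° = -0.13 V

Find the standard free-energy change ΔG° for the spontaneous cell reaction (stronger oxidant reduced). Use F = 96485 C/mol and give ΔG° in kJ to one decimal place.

Sn²⁺/Sn (E° = -0.13 V) is the cathode; Tl⁺/Tl (E° = -0.34 V) is the anode, so E°cell = +0.21 V.
Balancing electrons gives n = 2 (lcm of 2 and 1).
ΔG° = −nFE° = −(2)(96485)(+0.21) = -40,524 J = -40.5 kJ.

-40.5 kJ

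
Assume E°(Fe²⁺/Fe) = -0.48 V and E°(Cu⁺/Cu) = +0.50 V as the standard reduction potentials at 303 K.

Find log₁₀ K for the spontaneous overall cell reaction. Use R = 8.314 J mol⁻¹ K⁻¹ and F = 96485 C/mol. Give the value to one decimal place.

Cathode: Cu⁺/Cu; anode: Fe²⁺/Fe. E°cell = (+0.50) − (-0.48) = +0.98 V, with n = 2.
ΔG° = −nFE° = −RT ln K, so ln K = nFE°/(RT) = (2)(96485)(+0.98) / ((8.314)(303)) = 75.069.
log₁₀ K = 75.069 / ln 10 = 32.6.

32.6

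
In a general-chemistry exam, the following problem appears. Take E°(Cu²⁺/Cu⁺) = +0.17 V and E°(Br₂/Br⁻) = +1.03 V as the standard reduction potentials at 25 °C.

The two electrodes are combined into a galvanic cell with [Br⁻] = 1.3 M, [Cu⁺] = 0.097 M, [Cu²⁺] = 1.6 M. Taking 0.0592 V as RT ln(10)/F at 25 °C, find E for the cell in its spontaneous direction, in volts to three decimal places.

+0.781 V

Br₂/Br⁻ is the cathode (higher E°), Cu²⁺/Cu⁺ the anode: E°cell = +1.03 − (+0.17) = +0.86 V, n = 2.
Overall: Br₂(l) + 2 Cu⁺(aq) → 2 Br⁻(aq) + 2 Cu²⁺(aq)
Q = [Br⁻]^2·[Cu²⁺]^2 / ([Cu⁺]^2); log Q = 2.663.
E = E° − (0.0592/n) log Q = +0.86 − (0.0592/2)(2.663) = +0.781 V.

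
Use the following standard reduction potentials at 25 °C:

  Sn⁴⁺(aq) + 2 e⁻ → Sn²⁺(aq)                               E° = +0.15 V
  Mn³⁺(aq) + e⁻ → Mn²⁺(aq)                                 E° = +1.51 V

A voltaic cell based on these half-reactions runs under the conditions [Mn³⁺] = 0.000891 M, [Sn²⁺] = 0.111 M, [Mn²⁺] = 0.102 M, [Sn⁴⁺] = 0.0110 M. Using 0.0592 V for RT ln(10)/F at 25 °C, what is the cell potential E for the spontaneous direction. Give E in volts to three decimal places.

Mn³⁺/Mn²⁺ is the cathode (higher E°), Sn⁴⁺/Sn²⁺ the anode: E°cell = +1.51 − (+0.15) = +1.36 V, n = 2.
Overall: 2 Mn³⁺(aq) + Sn²⁺(aq) → 2 Mn²⁺(aq) + Sn⁴⁺(aq)
Q = [Mn²⁺]^2·[Sn⁴⁺] / ([Mn³⁺]^2·[Sn²⁺]); log Q = 3.114.
E = E° − (0.0592/n) log Q = +1.36 − (0.0592/2)(3.114) = +1.268 V.

+1.268 V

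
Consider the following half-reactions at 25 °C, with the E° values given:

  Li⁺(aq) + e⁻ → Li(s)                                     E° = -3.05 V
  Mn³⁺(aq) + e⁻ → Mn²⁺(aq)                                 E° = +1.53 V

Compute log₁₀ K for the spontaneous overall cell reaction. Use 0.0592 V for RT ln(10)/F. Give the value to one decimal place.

77.4

Cathode: Mn³⁺/Mn²⁺; anode: Li⁺/Li. E°cell = +4.58 V, n = 1.
log K = nE°cell / 0.0592 = (1)(+4.58) / 0.0592 = 77.4.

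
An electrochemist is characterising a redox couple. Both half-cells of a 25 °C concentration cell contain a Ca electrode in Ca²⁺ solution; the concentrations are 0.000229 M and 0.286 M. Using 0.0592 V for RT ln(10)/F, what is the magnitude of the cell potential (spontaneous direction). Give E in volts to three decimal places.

+0.092 V

For a concentration cell E°cell = 0. The 0.286 M side is the cathode (reduction is favoured where [Ca²⁺] is higher).
With n = 2, E = −(0.0592/2) log([Ca²⁺]ₐₙ/[Ca²⁺]꜀ₐₜ) = −(0.0592/2) log(0.000229/0.286) = −(0.0592/2)(-3.097) = +0.092 V.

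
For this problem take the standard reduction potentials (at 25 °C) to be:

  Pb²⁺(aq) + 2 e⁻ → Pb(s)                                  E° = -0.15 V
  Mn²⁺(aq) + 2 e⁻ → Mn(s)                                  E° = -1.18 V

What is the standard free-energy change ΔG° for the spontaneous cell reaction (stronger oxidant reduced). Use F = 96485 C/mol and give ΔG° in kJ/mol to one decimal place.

-198.8 kJ/mol

Pb²⁺/Pb (E° = -0.15 V) is the cathode; Mn²⁺/Mn (E° = -1.18 V) is the anode, so E°cell = +1.03 V.
Balancing electrons gives n = 2 (lcm of 2 and 2).
ΔG° = −nFE° = −(2)(96485)(+1.03) = -198,759 J = -198.8 kJ/mol.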